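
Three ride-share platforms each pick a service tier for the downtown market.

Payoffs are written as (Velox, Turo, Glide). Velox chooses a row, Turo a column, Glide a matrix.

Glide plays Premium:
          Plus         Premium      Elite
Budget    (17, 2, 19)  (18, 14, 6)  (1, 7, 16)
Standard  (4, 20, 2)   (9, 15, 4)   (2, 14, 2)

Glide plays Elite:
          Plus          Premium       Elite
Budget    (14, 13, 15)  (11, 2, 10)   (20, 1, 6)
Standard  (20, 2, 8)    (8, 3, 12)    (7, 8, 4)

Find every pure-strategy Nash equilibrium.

(Budget, Plus, Premium): Turo can switch to Premium (2 → 14). Not NE.
(Budget, Plus, Elite): Velox can switch to Standard (14 → 20). Not NE.
(Budget, Premium, Premium): Glide can switch to Elite (6 → 10). Not NE.
(Budget, Premium, Elite): Turo can switch to Plus (2 → 13). Not NE.
(Budget, Elite, Premium): Velox can switch to Standard (1 → 2). Not NE.
(Budget, Elite, Elite): Turo can switch to Plus (1 → 13). Not NE.
(Standard, Plus, Premium): Velox can switch to Budget (4 → 17). Not NE.
(Standard, Plus, Elite): Turo can switch to Premium (2 → 3). Not NE.
(Standard, Premium, Premium): Velox can switch to Budget (9 → 18). Not NE.
(Standard, Premium, Elite): Velox can switch to Budget (8 → 11). Not NE.
(The remaining 2 profiles each have a profitable deviation by the same check.)

none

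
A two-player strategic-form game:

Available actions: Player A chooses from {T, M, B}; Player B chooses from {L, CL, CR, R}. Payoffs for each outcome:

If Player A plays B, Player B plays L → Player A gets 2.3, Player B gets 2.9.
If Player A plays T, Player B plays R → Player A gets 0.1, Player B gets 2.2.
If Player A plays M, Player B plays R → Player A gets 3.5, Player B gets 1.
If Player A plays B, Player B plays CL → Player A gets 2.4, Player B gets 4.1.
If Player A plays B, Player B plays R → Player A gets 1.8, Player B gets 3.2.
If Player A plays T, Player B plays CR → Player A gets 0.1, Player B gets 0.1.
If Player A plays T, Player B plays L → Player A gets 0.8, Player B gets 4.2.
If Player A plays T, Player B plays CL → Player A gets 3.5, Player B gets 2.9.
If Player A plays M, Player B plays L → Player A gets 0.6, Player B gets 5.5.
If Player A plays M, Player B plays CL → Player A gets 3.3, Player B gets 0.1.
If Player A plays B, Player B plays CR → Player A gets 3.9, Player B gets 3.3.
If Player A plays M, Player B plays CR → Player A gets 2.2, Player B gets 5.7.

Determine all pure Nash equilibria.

(T, L): Player A can switch to B (0.8 → 2.3). Not NE.
(T, CL): Player B can switch to L (2.9 → 4.2). Not NE.
(T, CR): Player A can switch to M (0.1 → 2.2). Not NE.
(T, R): Player A can switch to M (0.1 → 3.5). Not NE.
(M, L): Player A can switch to T (0.6 → 0.8). Not NE.
(M, CL): Player A can switch to T (3.3 → 3.5). Not NE.
(M, CR): Player A can switch to B (2.2 → 3.9). Not NE.
(M, R): Player B can switch to L (1 → 5.5). Not NE.
(B, L): Player B can switch to CL (2.9 → 4.1). Not NE.
(B, CL): Player A can switch to T (2.4 → 3.5). Not NE.
(B, CR): Player B can switch to CL (3.3 → 4.1). Not NE.
(B, R): Player A can switch to M (1.8 → 3.5). Not NE.

No pure-strategy Nash equilibrium.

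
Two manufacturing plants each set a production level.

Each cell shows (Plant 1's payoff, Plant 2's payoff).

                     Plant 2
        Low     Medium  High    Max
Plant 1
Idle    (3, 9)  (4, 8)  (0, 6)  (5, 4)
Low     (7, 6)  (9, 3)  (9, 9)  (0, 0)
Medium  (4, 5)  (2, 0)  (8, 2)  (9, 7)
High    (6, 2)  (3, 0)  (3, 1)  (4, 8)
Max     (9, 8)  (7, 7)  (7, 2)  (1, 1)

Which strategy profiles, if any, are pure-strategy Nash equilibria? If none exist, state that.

Check each profile: it is a Nash equilibrium iff no player can strictly gain by switching unilaterally.
(Idle, Low): Plant 1 can switch to Low (3 → 7). Not NE.
(Idle, Medium): Plant 1 can switch to Low (4 → 9). Not NE.
(Idle, High): Plant 1 can switch to Low (0 → 9). Not NE.
(Idle, Max): Plant 1 can switch to Medium (5 → 9). Not NE.
(Low, Low): Plant 1 can switch to Max (7 → 9). Not NE.
(Low, Medium): Plant 2 can switch to Low (3 → 6). Not NE.
(Low, High): Plant 1 gets 9, best alternative 8; Plant 2 gets 9, best alternative 6. No profitable deviation — NE.
(Low, Max): Plant 1 can switch to Idle (0 → 5). Not NE.
(Medium, Low): Plant 1 can switch to Low (4 → 7). Not NE.
(Medium, Medium): Plant 1 can switch to Idle (2 → 4). Not NE.
(Medium, High): Plant 1 can switch to Low (8 → 9). Not NE.
(Medium, Max): Plant 1 gets 9, best alternative 5; Plant 2 gets 7, best alternative 5. No profitable deviation — NE.
(High, Low): Plant 1 can switch to Low (6 → 7). Not NE.
(High, Medium): Plant 1 can switch to Idle (3 → 4). Not NE.
(Max, Low): Plant 1 gets 9, best alternative 7; Plant 2 gets 8, best alternative 7. No profitable deviation — NE.
(The remaining 5 profiles each have a profitable deviation by the same check.)

The pure Nash equilibria are (Low, High) and (Medium, Max) and (Max, Low).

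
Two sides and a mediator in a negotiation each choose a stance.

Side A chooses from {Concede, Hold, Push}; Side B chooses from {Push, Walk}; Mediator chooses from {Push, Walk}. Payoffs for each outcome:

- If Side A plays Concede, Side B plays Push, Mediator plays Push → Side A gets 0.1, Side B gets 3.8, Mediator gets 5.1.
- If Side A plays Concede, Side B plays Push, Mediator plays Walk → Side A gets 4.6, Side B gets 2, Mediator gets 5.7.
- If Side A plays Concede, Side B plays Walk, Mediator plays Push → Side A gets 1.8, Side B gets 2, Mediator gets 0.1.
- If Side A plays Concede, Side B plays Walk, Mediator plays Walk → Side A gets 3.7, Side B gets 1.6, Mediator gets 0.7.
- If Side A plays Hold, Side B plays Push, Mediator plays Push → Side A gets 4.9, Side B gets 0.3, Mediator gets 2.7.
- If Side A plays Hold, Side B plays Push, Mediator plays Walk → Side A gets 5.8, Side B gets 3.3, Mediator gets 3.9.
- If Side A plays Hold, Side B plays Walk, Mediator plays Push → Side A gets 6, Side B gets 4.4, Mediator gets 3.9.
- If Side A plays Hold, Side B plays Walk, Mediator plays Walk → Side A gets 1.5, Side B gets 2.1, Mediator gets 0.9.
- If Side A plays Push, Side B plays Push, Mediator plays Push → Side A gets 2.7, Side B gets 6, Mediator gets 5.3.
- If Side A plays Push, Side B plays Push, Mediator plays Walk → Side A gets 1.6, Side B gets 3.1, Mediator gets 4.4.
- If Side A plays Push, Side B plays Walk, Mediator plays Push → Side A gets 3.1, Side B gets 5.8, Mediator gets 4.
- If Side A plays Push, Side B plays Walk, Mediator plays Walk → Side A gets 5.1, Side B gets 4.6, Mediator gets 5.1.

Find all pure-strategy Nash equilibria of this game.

The pure Nash equilibria are (Hold, Push, Walk); (Hold, Walk, Push); (Push, Walk, Walk).

(Concede, Push, Push): Side A can switch to Hold (0.1 → 4.9). Not NE.
(Concede, Push, Walk): Side A can switch to Hold (4.6 → 5.8). Not NE.
(Concede, Walk, Push): Side A can switch to Hold (1.8 → 6). Not NE.
(Concede, Walk, Walk): Side A can switch to Push (3.7 → 5.1). Not NE.
(Hold, Push, Push): Side B can switch to Walk (0.3 → 4.4). Not NE.
(Hold, Push, Walk): Side A gets 5.8, best alternative 4.6; Side B gets 3.3, best alternative 2.1; Mediator gets 3.9, best alternative 2.7. No profitable deviation — NE.
(Hold, Walk, Push): Side A gets 6, best alternative 3.1; Side B gets 4.4, best alternative 0.3; Mediator gets 3.9, best alternative 0.9. No profitable deviation — NE.
(Hold, Walk, Walk): Side A can switch to Concede (1.5 → 3.7). Not NE.
(Push, Walk, Walk): Side A gets 5.1, best alternative 3.7; Side B gets 4.6, best alternative 3.1; Mediator gets 5.1, best alternative 4. No profitable deviation — NE.
(The remaining 3 profiles each have a profitable deviation by the same check.)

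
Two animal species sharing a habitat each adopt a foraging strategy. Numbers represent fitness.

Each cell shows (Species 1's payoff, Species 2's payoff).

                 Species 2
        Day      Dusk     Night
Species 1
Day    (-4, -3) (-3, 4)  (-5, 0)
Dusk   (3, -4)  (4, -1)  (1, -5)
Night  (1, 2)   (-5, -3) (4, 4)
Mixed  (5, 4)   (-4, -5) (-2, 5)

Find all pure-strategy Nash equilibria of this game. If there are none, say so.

The pure Nash equilibria are (Dusk, Dusk), (Night, Night).

Check each profile: it is a Nash equilibrium iff no player can strictly gain by switching unilaterally.
(Day, Day): Species 1 can switch to Dusk (-4 → 3). Not NE.
(Day, Dusk): Species 1 can switch to Dusk (-3 → 4). Not NE.
(Day, Night): Species 1 can switch to Dusk (-5 → 1). Not NE.
(Dusk, Day): Species 1 can switch to Mixed (3 → 5). Not NE.
(Dusk, Dusk): Species 1 gets 4, best alternative -3; Species 2 gets -1, best alternative -4. No profitable deviation — NE.
(Dusk, Night): Species 1 can switch to Night (1 → 4). Not NE.
(Night, Day): Species 1 can switch to Dusk (1 → 3). Not NE.
(Night, Dusk): Species 1 can switch to Day (-5 → -3). Not NE.
(Night, Night): Species 1 gets 4, best alternative 1; Species 2 gets 4, best alternative 2. No profitable deviation — NE.
(Mixed, Day): Species 2 can switch to Night (4 → 5). Not NE.
(Mixed, Dusk): Species 1 can switch to Day (-4 → -3). Not NE.
(Mixed, Night): Species 1 can switch to Dusk (-2 → 1). Not NE.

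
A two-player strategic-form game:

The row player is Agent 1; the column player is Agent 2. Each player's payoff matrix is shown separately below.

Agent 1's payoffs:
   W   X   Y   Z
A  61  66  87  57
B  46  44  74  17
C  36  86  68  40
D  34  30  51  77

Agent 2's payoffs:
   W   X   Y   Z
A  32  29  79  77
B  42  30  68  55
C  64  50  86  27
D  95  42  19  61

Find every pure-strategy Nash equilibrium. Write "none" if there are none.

(A, Y)

(A, W): Agent 2 can switch to Y (32 → 79). Not NE.
(A, X): Agent 1 can switch to C (66 → 86). Not NE.
(A, Y): Agent 1 gets 87, best alternative 74; Agent 2 gets 79, best alternative 77. No profitable deviation — NE.
(A, Z): Agent 1 can switch to D (57 → 77). Not NE.
(B, W): Agent 1 can switch to A (46 → 61). Not NE.
(B, X): Agent 1 can switch to A (44 → 66). Not NE.
(B, Y): Agent 1 can switch to A (74 → 87). Not NE.
(The remaining 9 profiles each have a profitable deviation by the same check.)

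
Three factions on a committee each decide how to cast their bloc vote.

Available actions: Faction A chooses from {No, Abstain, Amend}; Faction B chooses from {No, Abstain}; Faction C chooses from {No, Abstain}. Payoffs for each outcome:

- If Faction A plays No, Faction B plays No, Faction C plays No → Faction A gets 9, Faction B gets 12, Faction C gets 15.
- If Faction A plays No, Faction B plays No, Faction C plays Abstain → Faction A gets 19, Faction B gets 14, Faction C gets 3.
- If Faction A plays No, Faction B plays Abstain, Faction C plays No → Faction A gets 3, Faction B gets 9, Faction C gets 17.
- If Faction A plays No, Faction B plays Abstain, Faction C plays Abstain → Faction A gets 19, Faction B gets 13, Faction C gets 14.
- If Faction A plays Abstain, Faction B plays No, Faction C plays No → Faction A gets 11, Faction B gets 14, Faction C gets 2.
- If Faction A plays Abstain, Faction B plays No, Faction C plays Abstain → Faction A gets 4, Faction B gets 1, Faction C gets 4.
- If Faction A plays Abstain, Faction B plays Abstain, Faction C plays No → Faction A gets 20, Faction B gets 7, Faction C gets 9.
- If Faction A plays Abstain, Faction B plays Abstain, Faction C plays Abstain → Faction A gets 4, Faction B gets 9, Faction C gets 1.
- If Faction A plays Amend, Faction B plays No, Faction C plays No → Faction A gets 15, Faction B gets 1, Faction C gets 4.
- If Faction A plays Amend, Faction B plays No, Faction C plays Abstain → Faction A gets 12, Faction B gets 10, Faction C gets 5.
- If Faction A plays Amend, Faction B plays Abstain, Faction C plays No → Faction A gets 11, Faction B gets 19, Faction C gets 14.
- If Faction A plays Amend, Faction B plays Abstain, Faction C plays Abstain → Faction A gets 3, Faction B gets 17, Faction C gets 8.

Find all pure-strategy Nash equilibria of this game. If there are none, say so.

There is no pure-strategy Nash equilibrium.

Faction A against (No, No): payoffs 9, 11, 15 → best response Amend.
Faction A against (No, Abstain): payoffs 19, 4, 12 → best response No.
Faction A against (Abstain, No): payoffs 3, 20, 11 → best response Abstain.
Faction A against (Abstain, Abstain): payoffs 19, 4, 3 → best response No.
Faction B against (No, No): payoffs 12, 9 → best response No.
Faction B against (No, Abstain): payoffs 14, 13 → best response No.
Faction B against (Abstain, No): payoffs 14, 7 → best response No.
Faction B against (Abstain, Abstain): payoffs 1, 9 → best response Abstain.
Faction B against (Amend, No): payoffs 1, 19 → best response Abstain.
Faction B against (Amend, Abstain): payoffs 10, 17 → best response Abstain.
Faction C against (No, No): payoffs 15, 3 → best response No.
Faction C against (No, Abstain): payoffs 17, 14 → best response No.
Faction C against (Abstain, No): payoffs 2, 4 → best response Abstain.
Faction C against (Abstain, Abstain): payoffs 9, 1 → best response No.
Faction C against (Amend, No): payoffs 4, 5 → best response Abstain.
Faction C against (Amend, Abstain): payoffs 14, 8 → best response No.
No profile is a mutual best response for all players.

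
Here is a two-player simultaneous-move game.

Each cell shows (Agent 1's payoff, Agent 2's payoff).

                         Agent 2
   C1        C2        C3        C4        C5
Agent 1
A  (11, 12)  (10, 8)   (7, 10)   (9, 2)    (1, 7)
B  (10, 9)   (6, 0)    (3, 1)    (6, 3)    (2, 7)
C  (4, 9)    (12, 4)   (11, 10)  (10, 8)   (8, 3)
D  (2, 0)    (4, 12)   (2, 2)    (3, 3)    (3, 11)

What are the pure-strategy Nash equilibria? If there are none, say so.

(A, C1), (C, C3)

Agent 1 against C1: payoffs 11, 10, 4, 2 → best response A.
Agent 1 against C2: payoffs 10, 6, 12, 4 → best response C.
Agent 1 against C3: payoffs 7, 3, 11, 2 → best response C.
Agent 1 against C4: payoffs 9, 6, 10, 3 → best response C.
Agent 1 against C5: payoffs 1, 2, 8, 3 → best response C.
Agent 2 against A: payoffs 12, 8, 10, 2, 7 → best response C1.
Agent 2 against B: payoffs 9, 0, 1, 3, 7 → best response C1.
Agent 2 against C: payoffs 9, 4, 10, 8, 3 → best response C3.
Agent 2 against D: payoffs 0, 12, 2, 3, 11 → best response C2.
Mutual best responses: (A, C1); (C, C3).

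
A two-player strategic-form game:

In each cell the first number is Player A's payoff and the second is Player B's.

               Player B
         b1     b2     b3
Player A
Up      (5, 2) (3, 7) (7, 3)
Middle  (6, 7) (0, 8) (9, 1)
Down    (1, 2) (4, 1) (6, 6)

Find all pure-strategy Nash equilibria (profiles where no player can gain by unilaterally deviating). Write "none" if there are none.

No pure-strategy Nash equilibrium.

Mark each player's best response to every combination of opponents' strategies; a profile where every player is best-responding is a pure Nash equilibrium.
Player A against b1: payoffs 5, 6, 1 → best response Middle.
Player A against b2: payoffs 3, 0, 4 → best response Down.
Player A against b3: payoffs 7, 9, 6 → best response Middle.
Player B against Up: payoffs 2, 7, 3 → best response b2.
Player B against Middle: payoffs 7, 8, 1 → best response b2.
Player B against Down: payoffs 2, 1, 6 → best response b3.
No profile is a mutual best response for all players.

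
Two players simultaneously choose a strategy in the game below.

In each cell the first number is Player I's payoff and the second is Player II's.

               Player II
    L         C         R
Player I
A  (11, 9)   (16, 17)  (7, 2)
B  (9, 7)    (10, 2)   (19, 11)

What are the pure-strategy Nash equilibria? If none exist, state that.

The pure Nash equilibria are (A, C); (B, R).

Player I against L: payoffs 11, 9 → best response A.
Player I against C: payoffs 16, 10 → best response A.
Player I against R: payoffs 7, 19 → best response B.
Player II against A: payoffs 9, 17, 2 → best response C.
Player II against B: payoffs 7, 2, 11 → best response R.
Mutual best responses: (A, C); (B, R).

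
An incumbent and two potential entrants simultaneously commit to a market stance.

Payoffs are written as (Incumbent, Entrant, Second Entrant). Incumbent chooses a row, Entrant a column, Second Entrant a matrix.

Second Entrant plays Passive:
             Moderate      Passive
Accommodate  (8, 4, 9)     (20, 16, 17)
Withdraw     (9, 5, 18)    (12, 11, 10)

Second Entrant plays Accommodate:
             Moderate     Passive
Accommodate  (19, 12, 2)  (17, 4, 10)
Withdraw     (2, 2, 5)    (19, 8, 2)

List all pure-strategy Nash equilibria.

The unique pure-strategy Nash equilibrium is (Accommodate, Passive, Passive).

(Accommodate, Moderate, Passive): Incumbent can switch to Withdraw (8 → 9). Not NE.
(Accommodate, Moderate, Accommodate): Second Entrant can switch to Passive (2 → 9). Not NE.
(Accommodate, Passive, Passive): Incumbent gets 20, best alternative 12; Entrant gets 16, best alternative 4; Second Entrant gets 17, best alternative 10. No profitable deviation — NE.
(Accommodate, Passive, Accommodate): Incumbent can switch to Withdraw (17 → 19). Not NE.
(Withdraw, Moderate, Passive): Entrant can switch to Passive (5 → 11). Not NE.
(Withdraw, Moderate, Accommodate): Incumbent can switch to Accommodate (2 → 19). Not NE.
(Withdraw, Passive, Passive): Incumbent can switch to Accommodate (12 → 20). Not NE.
(The remaining 1 profile has a profitable deviation by the same check.)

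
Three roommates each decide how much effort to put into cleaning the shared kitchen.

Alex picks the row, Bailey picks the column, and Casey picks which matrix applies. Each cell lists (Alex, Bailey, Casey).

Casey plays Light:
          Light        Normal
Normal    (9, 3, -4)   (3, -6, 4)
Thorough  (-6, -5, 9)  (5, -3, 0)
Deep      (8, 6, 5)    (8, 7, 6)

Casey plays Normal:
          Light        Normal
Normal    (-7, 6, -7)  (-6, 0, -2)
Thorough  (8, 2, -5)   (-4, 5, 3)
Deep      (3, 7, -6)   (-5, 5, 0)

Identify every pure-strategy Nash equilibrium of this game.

(Normal, Light, Light): Alex gets 9, best alternative 8; Bailey gets 3, best alternative -6; Casey gets -4, best alternative -7. No profitable deviation — NE.
(Normal, Light, Normal): Alex can switch to Thorough (-7 → 8). Not NE.
(Normal, Normal, Light): Alex can switch to Thorough (3 → 5). Not NE.
(Normal, Normal, Normal): Alex can switch to Thorough (-6 → -4). Not NE.
(Thorough, Light, Light): Alex can switch to Normal (-6 → 9). Not NE.
(Thorough, Light, Normal): Bailey can switch to Normal (2 → 5). Not NE.
(Thorough, Normal, Light): Alex can switch to Deep (5 → 8). Not NE.
(Thorough, Normal, Normal): Alex gets -4, best alternative -5; Bailey gets 5, best alternative 2; Casey gets 3, best alternative 0. No profitable deviation — NE.
(Deep, Light, Light): Alex can switch to Normal (8 → 9). Not NE.
(Deep, Light, Normal): Alex can switch to Thorough (3 → 8). Not NE.
(Deep, Normal, Light): Alex gets 8, best alternative 5; Bailey gets 7, best alternative 6; Casey gets 6, best alternative 0. No profitable deviation — NE.
(The remaining 1 profile has a profitable deviation by the same check.)

(Normal, Light, Light); (Thorough, Normal, Normal); (Deep, Normal, Light)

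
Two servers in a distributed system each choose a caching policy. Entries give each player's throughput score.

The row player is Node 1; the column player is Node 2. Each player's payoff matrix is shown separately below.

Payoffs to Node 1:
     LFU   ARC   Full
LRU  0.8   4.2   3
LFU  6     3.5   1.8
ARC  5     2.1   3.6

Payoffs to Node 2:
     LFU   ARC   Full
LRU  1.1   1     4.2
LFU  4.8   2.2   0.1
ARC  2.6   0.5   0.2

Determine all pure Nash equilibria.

(LRU, LFU): Node 1 can switch to LFU (0.8 → 6). Not NE.
(LRU, ARC): Node 2 can switch to LFU (1 → 1.1). Not NE.
(LRU, Full): Node 1 can switch to ARC (3 → 3.6). Not NE.
(LFU, LFU): Node 1 gets 6, best alternative 5; Node 2 gets 4.8, best alternative 2.2. No profitable deviation — NE.
(LFU, ARC): Node 1 can switch to LRU (3.5 → 4.2). Not NE.
(LFU, Full): Node 1 can switch to LRU (1.8 → 3). Not NE.
(ARC, LFU): Node 1 can switch to LFU (5 → 6). Not NE.
(ARC, ARC): Node 1 can switch to LRU (2.1 → 4.2). Not NE.
(ARC, Full): Node 2 can switch to LFU (0.2 → 2.6). Not NE.

(LFU, LFU)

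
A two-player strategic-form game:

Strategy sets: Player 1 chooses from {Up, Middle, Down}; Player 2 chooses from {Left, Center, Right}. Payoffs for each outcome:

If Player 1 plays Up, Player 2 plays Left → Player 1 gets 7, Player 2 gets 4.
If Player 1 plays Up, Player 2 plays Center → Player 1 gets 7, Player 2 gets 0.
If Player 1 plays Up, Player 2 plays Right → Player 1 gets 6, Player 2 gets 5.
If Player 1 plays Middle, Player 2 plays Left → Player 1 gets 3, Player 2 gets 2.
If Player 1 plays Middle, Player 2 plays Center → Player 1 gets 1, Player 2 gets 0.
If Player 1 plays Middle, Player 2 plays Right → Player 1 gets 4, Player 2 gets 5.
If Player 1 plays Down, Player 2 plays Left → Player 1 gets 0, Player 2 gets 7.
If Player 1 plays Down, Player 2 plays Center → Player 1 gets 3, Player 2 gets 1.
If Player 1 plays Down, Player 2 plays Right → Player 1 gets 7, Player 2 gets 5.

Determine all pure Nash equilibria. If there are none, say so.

For each player, find the best response to each opponent profile; mutual best responses are the pure NE.
Player 1 against Left: payoffs 7, 3, 0 → best response Up.
Player 1 against Center: payoffs 7, 1, 3 → best response Up.
Player 1 against Right: payoffs 6, 4, 7 → best response Down.
Player 2 against Up: payoffs 4, 0, 5 → best response Right.
Player 2 against Middle: payoffs 2, 0, 5 → best response Right.
Player 2 against Down: payoffs 7, 1, 5 → best response Left.
No profile is a mutual best response for all players.

This game has no pure Nash equilibrium.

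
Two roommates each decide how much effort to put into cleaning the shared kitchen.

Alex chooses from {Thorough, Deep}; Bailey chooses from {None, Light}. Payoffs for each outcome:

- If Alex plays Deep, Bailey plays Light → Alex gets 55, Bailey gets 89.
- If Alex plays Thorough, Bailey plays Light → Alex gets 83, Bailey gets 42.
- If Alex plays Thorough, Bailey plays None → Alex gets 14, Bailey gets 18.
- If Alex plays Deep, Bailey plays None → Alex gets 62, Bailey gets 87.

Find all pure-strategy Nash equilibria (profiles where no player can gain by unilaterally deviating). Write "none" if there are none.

(Thorough, Light)

Check each profile: it is a Nash equilibrium iff no player can strictly gain by switching unilaterally.
(Thorough, None): Alex can switch to Deep (14 → 62). Not NE.
(Thorough, Light): Alex gets 83, best alternative 55; Bailey gets 42, best alternative 18. No profitable deviation — NE.
(Deep, None): Bailey can switch to Light (87 → 89). Not NE.
(Deep, Light): Alex can switch to Thorough (55 → 83). Not NE.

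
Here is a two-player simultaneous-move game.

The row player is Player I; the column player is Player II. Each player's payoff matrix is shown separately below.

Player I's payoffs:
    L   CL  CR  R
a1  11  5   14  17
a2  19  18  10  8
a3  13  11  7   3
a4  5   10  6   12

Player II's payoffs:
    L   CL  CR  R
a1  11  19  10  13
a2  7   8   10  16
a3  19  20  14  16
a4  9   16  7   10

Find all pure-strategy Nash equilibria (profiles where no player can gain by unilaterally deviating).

Player I against L: payoffs 11, 19, 13, 5 → best response a2.
Player I against CL: payoffs 5, 18, 11, 10 → best response a2.
Player I against CR: payoffs 14, 10, 7, 6 → best response a1.
Player I against R: payoffs 17, 8, 3, 12 → best response a1.
Player II against a1: payoffs 11, 19, 10, 13 → best response CL.
Player II against a2: payoffs 7, 8, 10, 16 → best response R.
Player II against a3: payoffs 19, 20, 14, 16 → best response CL.
Player II against a4: payoffs 9, 16, 7, 10 → best response CL.
No profile is a mutual best response for all players.

none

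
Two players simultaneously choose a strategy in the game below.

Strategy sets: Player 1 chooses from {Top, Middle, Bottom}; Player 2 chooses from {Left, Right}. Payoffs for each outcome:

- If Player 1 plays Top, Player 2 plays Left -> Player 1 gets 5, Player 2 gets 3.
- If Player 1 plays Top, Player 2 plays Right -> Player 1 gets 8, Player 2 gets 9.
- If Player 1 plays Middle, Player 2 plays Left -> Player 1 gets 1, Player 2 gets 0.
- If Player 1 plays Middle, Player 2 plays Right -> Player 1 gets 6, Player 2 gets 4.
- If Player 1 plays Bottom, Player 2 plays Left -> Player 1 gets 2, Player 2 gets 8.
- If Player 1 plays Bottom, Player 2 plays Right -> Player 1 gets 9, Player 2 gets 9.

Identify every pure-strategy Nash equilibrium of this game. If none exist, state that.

Player 1 against Left: payoffs 5, 1, 2 → best response Top.
Player 1 against Right: payoffs 8, 6, 9 → best response Bottom.
Player 2 against Top: payoffs 3, 9 → best response Right.
Player 2 against Middle: payoffs 0, 4 → best response Right.
Player 2 against Bottom: payoffs 8, 9 → best response Right.
Mutual best responses: (Bottom, Right).

(Bottom, Right)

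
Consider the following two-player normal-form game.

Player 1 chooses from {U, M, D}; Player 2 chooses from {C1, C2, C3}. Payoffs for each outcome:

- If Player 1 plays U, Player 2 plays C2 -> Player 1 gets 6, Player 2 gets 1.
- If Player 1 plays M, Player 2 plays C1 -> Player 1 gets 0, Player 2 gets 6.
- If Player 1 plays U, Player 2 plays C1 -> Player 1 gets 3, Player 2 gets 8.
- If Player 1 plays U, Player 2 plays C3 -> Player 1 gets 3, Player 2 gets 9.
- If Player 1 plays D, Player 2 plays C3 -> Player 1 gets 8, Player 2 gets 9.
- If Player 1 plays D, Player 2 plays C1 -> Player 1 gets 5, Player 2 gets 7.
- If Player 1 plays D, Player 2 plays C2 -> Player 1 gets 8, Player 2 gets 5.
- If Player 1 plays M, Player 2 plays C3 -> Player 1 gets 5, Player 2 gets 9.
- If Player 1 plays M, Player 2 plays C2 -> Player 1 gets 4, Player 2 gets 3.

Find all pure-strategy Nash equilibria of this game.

Mark each player's best response to every combination of opponents' strategies; a profile where every player is best-responding is a pure Nash equilibrium.
Player 1 against C1: payoffs 3, 0, 5 → best response D.
Player 1 against C2: payoffs 6, 4, 8 → best response D.
Player 1 against C3: payoffs 3, 5, 8 → best response D.
Player 2 against U: payoffs 8, 1, 9 → best response C3.
Player 2 against M: payoffs 6, 3, 9 → best response C3.
Player 2 against D: payoffs 7, 5, 9 → best response C3.
Mutual best responses: (D, C3).

Pure NE: (D, C3)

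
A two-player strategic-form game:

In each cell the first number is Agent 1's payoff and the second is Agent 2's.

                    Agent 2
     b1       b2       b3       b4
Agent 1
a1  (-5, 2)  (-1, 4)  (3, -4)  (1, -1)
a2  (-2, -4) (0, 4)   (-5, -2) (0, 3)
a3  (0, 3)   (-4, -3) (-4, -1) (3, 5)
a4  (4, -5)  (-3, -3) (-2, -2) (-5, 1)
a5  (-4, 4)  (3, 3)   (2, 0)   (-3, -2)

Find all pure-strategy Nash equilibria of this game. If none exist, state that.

The unique pure-strategy Nash equilibrium is (a3, b4).

Agent 1 against b1: payoffs -5, -2, 0, 4, -4 → best response a4.
Agent 1 against b2: payoffs -1, 0, -4, -3, 3 → best response a5.
Agent 1 against b3: payoffs 3, -5, -4, -2, 2 → best response a1.
Agent 1 against b4: payoffs 1, 0, 3, -5, -3 → best response a3.
Agent 2 against a1: payoffs 2, 4, -4, -1 → best response b2.
Agent 2 against a2: payoffs -4, 4, -2, 3 → best response b2.
Agent 2 against a3: payoffs 3, -3, -1, 5 → best response b4.
Agent 2 against a4: payoffs -5, -3, -2, 1 → best response b4.
Agent 2 against a5: payoffs 4, 3, 0, -2 → best response b1.
Mutual best responses: (a3, b4).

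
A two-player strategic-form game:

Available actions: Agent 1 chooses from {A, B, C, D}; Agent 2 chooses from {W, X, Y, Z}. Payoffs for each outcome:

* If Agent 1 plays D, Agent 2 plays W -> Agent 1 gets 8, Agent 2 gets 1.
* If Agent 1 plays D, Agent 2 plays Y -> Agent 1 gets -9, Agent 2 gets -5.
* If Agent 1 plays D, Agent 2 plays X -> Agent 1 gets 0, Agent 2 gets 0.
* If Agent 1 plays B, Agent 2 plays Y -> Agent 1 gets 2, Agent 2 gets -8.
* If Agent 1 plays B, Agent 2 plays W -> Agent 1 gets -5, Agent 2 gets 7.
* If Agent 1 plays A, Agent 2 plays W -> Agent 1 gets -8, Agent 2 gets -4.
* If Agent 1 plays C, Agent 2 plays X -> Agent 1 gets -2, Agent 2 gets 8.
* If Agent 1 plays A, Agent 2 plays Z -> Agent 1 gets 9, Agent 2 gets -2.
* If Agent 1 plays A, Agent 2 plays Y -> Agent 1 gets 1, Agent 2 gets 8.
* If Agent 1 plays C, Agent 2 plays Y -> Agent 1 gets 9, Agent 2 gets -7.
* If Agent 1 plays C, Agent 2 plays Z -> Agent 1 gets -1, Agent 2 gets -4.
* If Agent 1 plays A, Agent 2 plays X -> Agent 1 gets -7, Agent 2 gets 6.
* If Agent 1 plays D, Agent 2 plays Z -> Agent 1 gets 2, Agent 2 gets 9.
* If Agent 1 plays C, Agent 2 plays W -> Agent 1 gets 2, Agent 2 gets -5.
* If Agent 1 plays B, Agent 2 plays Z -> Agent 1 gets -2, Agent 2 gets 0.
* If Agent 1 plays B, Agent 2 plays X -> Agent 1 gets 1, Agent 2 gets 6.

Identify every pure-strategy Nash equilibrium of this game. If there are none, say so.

none

For each player, find the best response to each opponent profile; mutual best responses are the pure NE.
Agent 1 against W: payoffs -8, -5, 2, 8 → best response D.
Agent 1 against X: payoffs -7, 1, -2, 0 → best response B.
Agent 1 against Y: payoffs 1, 2, 9, -9 → best response C.
Agent 1 against Z: payoffs 9, -2, -1, 2 → best response A.
Agent 2 against A: payoffs -4, 6, 8, -2 → best response Y.
Agent 2 against B: payoffs 7, 6, -8, 0 → best response W.
Agent 2 against C: payoffs -5, 8, -7, -4 → best response X.
Agent 2 against D: payoffs 1, 0, -5, 9 → best response Z.
No profile is a mutual best response for all players.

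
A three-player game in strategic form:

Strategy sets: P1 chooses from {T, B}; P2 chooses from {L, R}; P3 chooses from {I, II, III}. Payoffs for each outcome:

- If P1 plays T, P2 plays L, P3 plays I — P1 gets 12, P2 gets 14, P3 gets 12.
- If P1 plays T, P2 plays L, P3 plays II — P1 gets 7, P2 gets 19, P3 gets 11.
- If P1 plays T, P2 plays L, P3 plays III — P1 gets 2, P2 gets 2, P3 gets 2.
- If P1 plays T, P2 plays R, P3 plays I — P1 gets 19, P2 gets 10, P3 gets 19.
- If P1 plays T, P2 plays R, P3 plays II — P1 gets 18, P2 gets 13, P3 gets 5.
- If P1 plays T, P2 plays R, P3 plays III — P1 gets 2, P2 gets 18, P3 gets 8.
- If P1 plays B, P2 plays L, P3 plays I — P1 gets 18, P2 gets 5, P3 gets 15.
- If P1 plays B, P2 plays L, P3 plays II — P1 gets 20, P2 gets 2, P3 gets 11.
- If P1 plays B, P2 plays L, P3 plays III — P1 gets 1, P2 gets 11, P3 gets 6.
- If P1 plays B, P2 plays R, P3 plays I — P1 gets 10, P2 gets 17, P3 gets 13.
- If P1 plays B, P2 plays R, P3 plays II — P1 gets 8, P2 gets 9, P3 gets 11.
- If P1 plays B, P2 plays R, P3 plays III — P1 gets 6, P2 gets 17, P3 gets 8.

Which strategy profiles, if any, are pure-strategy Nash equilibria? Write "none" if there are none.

P1 against (L, I): payoffs 12, 18 → best response B.
P1 against (L, II): payoffs 7, 20 → best response B.
P1 against (L, III): payoffs 2, 1 → best response T.
P1 against (R, I): payoffs 19, 10 → best response T.
P1 against (R, II): payoffs 18, 8 → best response T.
P1 against (R, III): payoffs 2, 6 → best response B.
P2 against (T, I): payoffs 14, 10 → best response L.
P2 against (T, II): payoffs 19, 13 → best response L.
P2 against (T, III): payoffs 2, 18 → best response R.
P2 against (B, I): payoffs 5, 17 → best response R.
P2 against (B, II): payoffs 2, 9 → best response R.
P2 against (B, III): payoffs 11, 17 → best response R.
P3 against (T, L): payoffs 12, 11, 2 → best response I.
P3 against (T, R): payoffs 19, 5, 8 → best response I.
P3 against (B, L): payoffs 15, 11, 6 → best response I.
P3 against (B, R): payoffs 13, 11, 8 → best response I.
No profile is a mutual best response for all players.

There is no pure-strategy Nash equilibrium.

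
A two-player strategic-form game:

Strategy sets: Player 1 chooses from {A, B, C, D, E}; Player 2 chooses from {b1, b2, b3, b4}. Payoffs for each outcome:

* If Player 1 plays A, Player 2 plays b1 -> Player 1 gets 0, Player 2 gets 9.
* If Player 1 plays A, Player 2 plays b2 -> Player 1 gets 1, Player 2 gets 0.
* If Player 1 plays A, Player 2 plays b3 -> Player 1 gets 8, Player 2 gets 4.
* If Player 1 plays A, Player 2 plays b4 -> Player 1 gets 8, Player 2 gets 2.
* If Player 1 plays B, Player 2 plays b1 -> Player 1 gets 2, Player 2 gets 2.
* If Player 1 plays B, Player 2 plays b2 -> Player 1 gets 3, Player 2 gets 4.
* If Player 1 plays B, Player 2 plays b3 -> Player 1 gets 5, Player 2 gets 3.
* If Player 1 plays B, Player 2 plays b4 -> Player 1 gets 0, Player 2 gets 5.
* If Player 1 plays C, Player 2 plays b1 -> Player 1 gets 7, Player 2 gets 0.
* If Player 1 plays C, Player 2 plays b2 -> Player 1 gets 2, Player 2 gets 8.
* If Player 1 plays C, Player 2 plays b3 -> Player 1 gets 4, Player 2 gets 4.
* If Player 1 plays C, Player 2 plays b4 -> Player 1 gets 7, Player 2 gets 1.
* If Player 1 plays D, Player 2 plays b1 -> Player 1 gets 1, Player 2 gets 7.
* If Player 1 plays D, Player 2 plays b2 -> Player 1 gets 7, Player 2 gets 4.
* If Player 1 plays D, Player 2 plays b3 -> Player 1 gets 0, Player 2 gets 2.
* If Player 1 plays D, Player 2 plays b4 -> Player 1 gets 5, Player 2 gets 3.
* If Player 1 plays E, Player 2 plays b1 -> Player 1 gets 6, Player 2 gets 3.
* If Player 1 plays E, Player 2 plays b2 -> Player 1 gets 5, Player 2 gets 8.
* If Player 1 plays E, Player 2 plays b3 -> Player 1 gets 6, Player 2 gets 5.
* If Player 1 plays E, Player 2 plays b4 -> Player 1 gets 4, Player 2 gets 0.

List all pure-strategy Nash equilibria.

(A, b1): Player 1 can switch to B (0 → 2). Not NE.
(A, b2): Player 1 can switch to B (1 → 3). Not NE.
(A, b3): Player 2 can switch to b1 (4 → 9). Not NE.
(A, b4): Player 2 can switch to b1 (2 → 9). Not NE.
(B, b1): Player 1 can switch to C (2 → 7). Not NE.
(B, b2): Player 1 can switch to D (3 → 7). Not NE.
(B, b3): Player 1 can switch to A (5 → 8). Not NE.
(B, b4): Player 1 can switch to A (0 → 8). Not NE.
(C, b1): Player 2 can switch to b2 (0 → 8). Not NE.
(C, b2): Player 1 can switch to B (2 → 3). Not NE.
(The remaining 10 profiles each have a profitable deviation by the same check.)

There is no pure-strategy Nash equilibrium.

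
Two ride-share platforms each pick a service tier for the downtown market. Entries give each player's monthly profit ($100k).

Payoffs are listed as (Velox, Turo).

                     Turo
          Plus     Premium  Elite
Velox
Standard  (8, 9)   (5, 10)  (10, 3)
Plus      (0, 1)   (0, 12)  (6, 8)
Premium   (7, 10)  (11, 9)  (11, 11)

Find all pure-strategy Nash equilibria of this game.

Velox against Plus: payoffs 8, 0, 7 → best response Standard.
Velox against Premium: payoffs 5, 0, 11 → best response Premium.
Velox against Elite: payoffs 10, 6, 11 → best response Premium.
Turo against Standard: payoffs 9, 10, 3 → best response Premium.
Turo against Plus: payoffs 1, 12, 8 → best response Premium.
Turo against Premium: payoffs 10, 9, 11 → best response Elite.
Mutual best responses: (Premium, Elite).

Pure NE: (Premium, Elite)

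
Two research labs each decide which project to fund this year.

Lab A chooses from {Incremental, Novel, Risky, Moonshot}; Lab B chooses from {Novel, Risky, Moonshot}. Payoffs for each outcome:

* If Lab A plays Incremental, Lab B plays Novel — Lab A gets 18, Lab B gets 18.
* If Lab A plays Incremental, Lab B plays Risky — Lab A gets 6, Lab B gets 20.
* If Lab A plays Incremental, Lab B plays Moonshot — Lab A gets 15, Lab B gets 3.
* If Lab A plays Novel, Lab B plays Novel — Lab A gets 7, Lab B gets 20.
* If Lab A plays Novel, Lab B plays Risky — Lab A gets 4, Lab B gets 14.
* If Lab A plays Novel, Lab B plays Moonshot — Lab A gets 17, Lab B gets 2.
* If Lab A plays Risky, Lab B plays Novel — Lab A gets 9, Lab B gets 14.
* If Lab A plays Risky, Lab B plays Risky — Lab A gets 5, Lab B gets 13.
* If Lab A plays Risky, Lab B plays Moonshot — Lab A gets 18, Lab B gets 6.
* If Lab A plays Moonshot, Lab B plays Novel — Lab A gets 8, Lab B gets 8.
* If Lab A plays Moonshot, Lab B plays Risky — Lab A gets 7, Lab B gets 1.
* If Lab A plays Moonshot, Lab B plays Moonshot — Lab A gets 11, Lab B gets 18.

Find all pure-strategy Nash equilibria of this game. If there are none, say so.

For each player, find the best response to each opponent profile; mutual best responses are the pure NE.
Lab A against Novel: payoffs 18, 7, 9, 8 → best response Incremental.
Lab A against Risky: payoffs 6, 4, 5, 7 → best response Moonshot.
Lab A against Moonshot: payoffs 15, 17, 18, 11 → best response Risky.
Lab B against Incremental: payoffs 18, 20, 3 → best response Risky.
Lab B against Novel: payoffs 20, 14, 2 → best response Novel.
Lab B against Risky: payoffs 14, 13, 6 → best response Novel.
Lab B against Moonshot: payoffs 8, 1, 18 → best response Moonshot.
No profile is a mutual best response for all players.

This game has no pure Nash equilibrium.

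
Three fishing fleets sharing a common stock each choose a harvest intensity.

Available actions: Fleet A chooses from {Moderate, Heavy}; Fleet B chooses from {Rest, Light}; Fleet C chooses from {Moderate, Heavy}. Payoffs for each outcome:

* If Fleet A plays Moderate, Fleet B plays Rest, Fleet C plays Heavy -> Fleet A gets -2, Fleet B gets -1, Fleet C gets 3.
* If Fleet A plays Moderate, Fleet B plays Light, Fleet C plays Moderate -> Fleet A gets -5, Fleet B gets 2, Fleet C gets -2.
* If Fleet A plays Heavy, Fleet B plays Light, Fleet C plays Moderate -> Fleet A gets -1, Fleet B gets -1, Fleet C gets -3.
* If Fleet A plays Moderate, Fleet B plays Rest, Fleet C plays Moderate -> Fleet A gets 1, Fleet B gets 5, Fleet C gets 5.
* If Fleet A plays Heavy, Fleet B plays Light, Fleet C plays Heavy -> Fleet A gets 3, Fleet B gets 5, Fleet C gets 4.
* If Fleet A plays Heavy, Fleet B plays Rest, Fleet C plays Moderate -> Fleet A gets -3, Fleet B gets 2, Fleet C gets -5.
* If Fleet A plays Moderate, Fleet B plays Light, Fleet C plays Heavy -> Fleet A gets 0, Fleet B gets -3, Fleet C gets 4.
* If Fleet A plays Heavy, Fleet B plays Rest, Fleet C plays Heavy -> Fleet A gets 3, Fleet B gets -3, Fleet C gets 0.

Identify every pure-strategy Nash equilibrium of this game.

For each player, find the best response to each opponent profile; mutual best responses are the pure NE.
Fleet A against (Rest, Moderate): payoffs 1, -3 → best response Moderate.
Fleet A against (Rest, Heavy): payoffs -2, 3 → best response Heavy.
Fleet A against (Light, Moderate): payoffs -5, -1 → best response Heavy.
Fleet A against (Light, Heavy): payoffs 0, 3 → best response Heavy.
Fleet B against (Moderate, Moderate): payoffs 5, 2 → best response Rest.
Fleet B against (Moderate, Heavy): payoffs -1, -3 → best response Rest.
Fleet B against (Heavy, Moderate): payoffs 2, -1 → best response Rest.
Fleet B against (Heavy, Heavy): payoffs -3, 5 → best response Light.
Fleet C against (Moderate, Rest): payoffs 5, 3 → best response Moderate.
Fleet C against (Moderate, Light): payoffs -2, 4 → best response Heavy.
Fleet C against (Heavy, Rest): payoffs -5, 0 → best response Heavy.
Fleet C against (Heavy, Light): payoffs -3, 4 → best response Heavy.
Mutual best responses: (Moderate, Rest, Moderate); (Heavy, Light, Heavy).

Pure-strategy Nash equilibria: (Moderate, Rest, Moderate), (Heavy, Light, Heavy)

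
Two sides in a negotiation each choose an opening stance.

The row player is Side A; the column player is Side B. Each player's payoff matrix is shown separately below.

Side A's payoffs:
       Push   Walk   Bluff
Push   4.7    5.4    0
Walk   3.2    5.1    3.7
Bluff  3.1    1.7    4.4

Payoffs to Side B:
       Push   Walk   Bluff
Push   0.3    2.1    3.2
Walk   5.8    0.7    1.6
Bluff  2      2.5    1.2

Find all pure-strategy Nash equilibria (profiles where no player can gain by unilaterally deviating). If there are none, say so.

(Push, Push): Side B can switch to Walk (0.3 → 2.1). Not NE.
(Push, Walk): Side B can switch to Bluff (2.1 → 3.2). Not NE.
(Push, Bluff): Side A can switch to Walk (0 → 3.7). Not NE.
(Walk, Push): Side A can switch to Push (3.2 → 4.7). Not NE.
(Walk, Walk): Side A can switch to Push (5.1 → 5.4). Not NE.
(Walk, Bluff): Side A can switch to Bluff (3.7 → 4.4). Not NE.
(Bluff, Push): Side A can switch to Push (3.1 → 4.7). Not NE.
(Bluff, Walk): Side A can switch to Push (1.7 → 5.4). Not NE.
(The remaining 1 profile has a profitable deviation by the same check.)

There is no pure-strategy Nash equilibrium.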